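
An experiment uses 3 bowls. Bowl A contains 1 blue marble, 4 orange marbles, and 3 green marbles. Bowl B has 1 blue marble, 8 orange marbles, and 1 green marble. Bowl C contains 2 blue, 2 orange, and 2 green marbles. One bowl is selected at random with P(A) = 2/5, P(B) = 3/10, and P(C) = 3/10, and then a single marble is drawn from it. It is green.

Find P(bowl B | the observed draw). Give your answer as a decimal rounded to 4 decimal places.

The likelihood of this draw under each hypothesis: P(data | bowl A) = (3/8) = 3/8; P(data | bowl B) = (1/10) = 1/10; P(data | bowl C) = (2/6) = 1/3.
Weighting by the prior gives 2/5 · 3/8 = 3/20, 3/10 · 1/10 = 3/100, 3/10 · 1/3 = 1/10; these sum to 7/25.
Hence P(bowl B | data) = (3/100) / (7/25) = 3/28.

0.1071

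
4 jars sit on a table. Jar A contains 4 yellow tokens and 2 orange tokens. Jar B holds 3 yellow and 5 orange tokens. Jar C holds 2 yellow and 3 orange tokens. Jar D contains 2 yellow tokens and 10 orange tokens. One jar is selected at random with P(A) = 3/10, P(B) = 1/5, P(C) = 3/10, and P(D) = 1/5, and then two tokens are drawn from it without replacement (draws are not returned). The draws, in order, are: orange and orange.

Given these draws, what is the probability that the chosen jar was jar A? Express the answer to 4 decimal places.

Under each hypothesis, the probability of the observed sequence is: P(data | jar A) = (2/6)(1/5) = 0.066667; P(data | jar B) = (5/8)(4/7) = 0.35714; P(data | jar C) = (3/5)(2/4) = 0.3; P(data | jar D) = (10/12)(9/11) = 0.68182.
Weighting by the prior gives 3/10 · 0.066667 = 0.02, 1/5 · 0.35714 = 0.071429, 3/10 · 0.3 = 0.09, 1/5 · 0.68182 = 0.13636; with total 0.31779.
So P(jar A | data) = (0.02) / (0.31779) = 0.062934.

0.0629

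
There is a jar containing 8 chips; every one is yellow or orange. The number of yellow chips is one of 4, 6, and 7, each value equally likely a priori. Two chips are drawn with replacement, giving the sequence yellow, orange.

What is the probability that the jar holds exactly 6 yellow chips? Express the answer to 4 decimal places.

0.3429

For each hypothesis, P(data | H) works out to: P(data | r = 4) = (4/8)(4/8) = 1/4; P(data | r = 6) = (6/8)(2/8) = 3/16; P(data | r = 7) = (7/8)(1/8) = 7/64.
Multiplying each by its prior: 1/3 · 1/4 = 1/12, 1/3 · 3/16 = 1/16, 1/3 · 7/64 = 7/192; with total 35/192.
So P(r = 6 | data) = (1/16) / (35/192) = 12/35.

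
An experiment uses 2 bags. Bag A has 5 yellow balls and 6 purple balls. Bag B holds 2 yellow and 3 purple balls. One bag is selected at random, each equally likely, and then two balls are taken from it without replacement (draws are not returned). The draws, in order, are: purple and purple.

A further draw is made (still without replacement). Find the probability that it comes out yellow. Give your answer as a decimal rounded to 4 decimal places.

Under each hypothesis, the probability of the observed sequence is: P(data | bag A) = (6/11)(5/10) = 3/11; P(data | bag B) = (3/5)(2/4) = 3/10.
The prior-weighted likelihoods are 1/2 · 3/11 = 3/22, 1/2 · 3/10 = 3/20; these sum to 63/220.
Dividing through by the total gives posterior P(bag A | data) = 10/21, P(bag B | data) = 11/21.
Averaging over the posterior, P(yellow next | data) = (5/9)(10/21) + (2/3)(11/21) = 116/189.

0.6138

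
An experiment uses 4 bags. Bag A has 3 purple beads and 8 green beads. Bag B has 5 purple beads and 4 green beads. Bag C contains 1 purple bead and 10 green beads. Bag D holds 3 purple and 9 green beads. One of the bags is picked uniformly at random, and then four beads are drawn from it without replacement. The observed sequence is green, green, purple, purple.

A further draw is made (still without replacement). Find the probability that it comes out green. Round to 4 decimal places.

0.6318

For each hypothesis, P(data | H) works out to: P(data | bag A) = (8/11)(7/10)(3/9)(2/8) = 0.042424; P(data | bag B) = (4/9)(3/8)(5/7)(4/6) = 0.079365; P(data | bag C) = (10/11)(9/10)(1/9)(0/8) = 0; P(data | bag D) = (9/12)(8/11)(3/10)(2/9) = 0.036364.
Multiplying each by its prior: 1/4 · 0.042424 = 0.010606, 1/4 · 0.079365 = 0.019841, 1/4 · 0 = 0, 1/4 · 0.036364 = 0.0090909; summing to 0.039538.
Normalising, the posterior is P(bag A | data) = 0.26825, P(bag B | data) = 0.50182, P(bag C | data) = 0, P(bag D | data) = 0.22993.
So P(green next | data) = Σ P(green next | H) P(H | data) = (6/7)(0.26825) + (2/5)(0.50182) + (7/8)(0.22993) = 0.63184.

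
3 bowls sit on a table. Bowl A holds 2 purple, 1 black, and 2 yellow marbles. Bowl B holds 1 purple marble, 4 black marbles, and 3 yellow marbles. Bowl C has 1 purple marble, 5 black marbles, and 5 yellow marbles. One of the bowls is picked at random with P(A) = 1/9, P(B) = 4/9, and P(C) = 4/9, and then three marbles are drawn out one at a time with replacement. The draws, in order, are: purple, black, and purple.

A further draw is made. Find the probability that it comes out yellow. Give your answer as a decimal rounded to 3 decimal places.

Under each hypothesis, the probability of the observed sequence is: P(data | bowl A) = (2/5)(1/5)(2/5) = 0.032; P(data | bowl B) = (1/8)(4/8)(1/8) = 0.0078125; P(data | bowl C) = (1/11)(5/11)(1/11) = 0.0037566.
The prior-weighted likelihoods are 1/9 · 0.032 = 0.0035556, 4/9 · 0.0078125 = 0.0034722, 4/9 · 0.0037566 = 0.0016696; with total 0.0086974.
The posterior is then P(bowl A | data) = 0.40881, P(bowl B | data) = 0.39923, P(bowl C | data) = 0.19196.
The predictive probability is P(yellow next | data) = (2/5)(0.40881) + (3/8)(0.39923) + (5/11)(0.19196) = 0.40049.

0.400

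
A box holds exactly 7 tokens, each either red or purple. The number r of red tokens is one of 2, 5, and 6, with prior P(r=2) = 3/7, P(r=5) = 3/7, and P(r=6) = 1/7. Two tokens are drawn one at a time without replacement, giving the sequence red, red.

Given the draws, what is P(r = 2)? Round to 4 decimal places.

For each hypothesis, P(data | H) works out to: P(data | r = 2) = (2/7)(1/6) = 1/21; P(data | r = 5) = (5/7)(4/6) = 10/21; P(data | r = 6) = (6/7)(5/6) = 5/7.
Weighting by the prior gives 3/7 · 1/21 = 1/49, 3/7 · 10/21 = 10/49, 1/7 · 5/7 = 5/49; these sum to 16/49.
By Bayes' rule, P(r = 2 | data) = (1/49) / (16/49) = 1/16.

0.0625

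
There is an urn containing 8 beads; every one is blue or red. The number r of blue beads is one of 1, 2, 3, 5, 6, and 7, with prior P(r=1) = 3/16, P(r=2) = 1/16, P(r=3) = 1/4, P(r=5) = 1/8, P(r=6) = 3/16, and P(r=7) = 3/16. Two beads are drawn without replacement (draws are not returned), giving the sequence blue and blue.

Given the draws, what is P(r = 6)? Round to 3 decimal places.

0.319

For each hypothesis, P(data | H) works out to: P(data | r = 1) = (1/8)(0/7) = 0; P(data | r = 2) = (2/8)(1/7) = 1/28; P(data | r = 3) = (3/8)(2/7) = 3/28; P(data | r = 5) = (5/8)(4/7) = 5/14; P(data | r = 6) = (6/8)(5/7) = 15/28; P(data | r = 7) = (7/8)(6/7) = 3/4.
The prior-weighted likelihoods are 3/16 · 0 = 0, 1/16 · 1/28 = 1/448, 1/4 · 3/28 = 3/112, 1/8 · 5/14 = 5/112, 3/16 · 15/28 = 45/448, 3/16 · 3/4 = 9/64; summing to 141/448.
So P(r = 6 | data) = (45/448) / (141/448) = 15/47.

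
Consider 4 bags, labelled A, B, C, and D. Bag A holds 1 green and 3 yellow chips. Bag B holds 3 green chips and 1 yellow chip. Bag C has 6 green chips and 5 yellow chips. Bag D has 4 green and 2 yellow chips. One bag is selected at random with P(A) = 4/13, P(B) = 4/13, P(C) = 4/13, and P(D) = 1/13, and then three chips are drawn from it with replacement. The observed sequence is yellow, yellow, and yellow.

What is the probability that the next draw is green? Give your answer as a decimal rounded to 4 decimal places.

Under each hypothesis, the probability of the observed sequence is: P(data | bag A) = (3/4)(3/4)(3/4) = 0.42188; P(data | bag B) = (1/4)(1/4)(1/4) = 0.015625; P(data | bag C) = (5/11)(5/11)(5/11) = 0.093914; P(data | bag D) = (2/6)(2/6)(2/6) = 0.037037.
Multiplying each by its prior: 4/13 · 0.42188 = 0.12981, 4/13 · 0.015625 = 0.0048077, 4/13 · 0.093914 = 0.028897, 1/13 · 0.037037 = 0.002849; summing to 0.16636.
Dividing through by the total gives posterior P(bag A | data) = 0.78028, P(bag B | data) = 0.028899, P(bag C | data) = 0.1737, P(bag D | data) = 0.017125.
The predictive probability is P(green next | data) = (1/4)(0.78028) + (3/4)(0.028899) + (6/11)(0.1737) + (2/3)(0.017125) = 0.32291.

0.3229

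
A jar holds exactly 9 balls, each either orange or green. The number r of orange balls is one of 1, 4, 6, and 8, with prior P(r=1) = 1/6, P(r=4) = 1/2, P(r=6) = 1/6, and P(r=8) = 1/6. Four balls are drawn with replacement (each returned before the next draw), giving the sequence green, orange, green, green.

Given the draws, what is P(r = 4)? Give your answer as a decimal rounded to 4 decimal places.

0.6874

Under each hypothesis, the probability of the observed sequence is: P(data | r = 1) = (8/9)(1/9)(8/9)(8/9) = 0.078037; P(data | r = 4) = (5/9)(4/9)(5/9)(5/9) = 0.076208; P(data | r = 6) = (3/9)(6/9)(3/9)(3/9) = 0.024691; P(data | r = 8) = (1/9)(8/9)(1/9)(1/9) = 0.0012193.
The prior-weighted likelihoods are 1/6 · 0.078037 = 0.013006, 1/2 · 0.076208 = 0.038104, 1/6 · 0.024691 = 0.0041152, 1/6 · 0.0012193 = 0.00020322; these sum to 0.055429.
Hence P(r = 4 | data) = (0.038104) / (0.055429) = 0.68744.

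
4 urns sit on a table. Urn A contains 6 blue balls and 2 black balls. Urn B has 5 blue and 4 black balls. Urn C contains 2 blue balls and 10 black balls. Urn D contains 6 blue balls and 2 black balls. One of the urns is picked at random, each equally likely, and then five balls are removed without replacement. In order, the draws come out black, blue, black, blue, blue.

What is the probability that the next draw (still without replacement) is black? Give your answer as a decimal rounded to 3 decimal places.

0.200

Compute the likelihood of the observed sequence for each case: P(data | urn A) = (2/8)(6/7)(1/6)(5/5)(4/4) = 1/28; P(data | urn B) = (4/9)(5/8)(3/7)(4/6)(3/5) = 1/21; P(data | urn C) = (10/12)(2/11)(9/10)(1/9)(0/8) = 0; P(data | urn D) = (2/8)(6/7)(1/6)(5/5)(4/4) = 1/28.
Multiplying each by its prior: 1/4 · 1/28 = 1/112, 1/4 · 1/21 = 1/84, 1/4 · 0 = 0, 1/4 · 1/28 = 1/112; with total 5/168.
Dividing through by the total gives posterior P(urn A | data) = 3/10, P(urn B | data) = 2/5, P(urn C | data) = 0, P(urn D | data) = 3/10.
The predictive probability is P(black next | data) = (0)(3/10) + (1/2)(2/5) + (0)(3/10) = 1/5.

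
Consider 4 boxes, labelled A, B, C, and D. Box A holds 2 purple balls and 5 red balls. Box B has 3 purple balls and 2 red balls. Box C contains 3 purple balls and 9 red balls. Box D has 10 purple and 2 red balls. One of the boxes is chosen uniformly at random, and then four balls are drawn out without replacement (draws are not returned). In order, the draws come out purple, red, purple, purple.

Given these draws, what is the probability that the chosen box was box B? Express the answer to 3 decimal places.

0.443

Compute the likelihood of the observed sequence for each case: P(data | box A) = (2/7)(5/6)(1/5)(0/4) = 0; P(data | box B) = (3/5)(2/4)(2/3)(1/2) = 0.1; P(data | box C) = (3/12)(9/11)(2/10)(1/9) = 0.0045455; P(data | box D) = (10/12)(2/11)(9/10)(8/9) = 0.12121.
Weighting by the prior gives 1/4 · 0 = 0, 1/4 · 0.1 = 0.025, 1/4 · 0.0045455 = 0.0011364, 1/4 · 0.12121 = 0.030303; these sum to 0.056439.
By Bayes' rule, P(box B | data) = (0.025) / (0.056439) = 0.44295.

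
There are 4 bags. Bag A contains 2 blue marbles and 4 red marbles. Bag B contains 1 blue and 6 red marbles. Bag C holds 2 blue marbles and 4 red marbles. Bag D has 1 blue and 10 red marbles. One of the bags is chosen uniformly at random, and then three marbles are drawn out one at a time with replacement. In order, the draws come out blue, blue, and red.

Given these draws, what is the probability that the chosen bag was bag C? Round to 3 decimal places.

Under each hypothesis, the probability of the observed sequence is: P(data | bag A) = (2/6)(2/6)(4/6) = 0.074074; P(data | bag B) = (1/7)(1/7)(6/7) = 0.017493; P(data | bag C) = (2/6)(2/6)(4/6) = 0.074074; P(data | bag D) = (1/11)(1/11)(10/11) = 0.0075131.
The prior-weighted likelihoods are 1/4 · 0.074074 = 0.018519, 1/4 · 0.017493 = 0.0043732, 1/4 · 0.074074 = 0.018519, 1/4 · 0.0075131 = 0.0018783; with total 0.043289.
So P(bag C | data) = (0.018519) / (0.043289) = 0.42779.

0.428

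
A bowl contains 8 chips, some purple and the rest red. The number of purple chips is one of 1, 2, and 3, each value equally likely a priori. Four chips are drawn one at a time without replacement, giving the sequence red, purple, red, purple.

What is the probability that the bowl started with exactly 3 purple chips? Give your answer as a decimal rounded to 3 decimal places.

Compute the likelihood of the observed sequence for each case: P(data | r = 1) = (7/8)(1/7)(6/6)(0/5) = 0; P(data | r = 2) = (6/8)(2/7)(5/6)(1/5) = 1/28; P(data | r = 3) = (5/8)(3/7)(4/6)(2/5) = 1/14.
The prior-weighted likelihoods are 1/3 · 0 = 0, 1/3 · 1/28 = 1/84, 1/3 · 1/14 = 1/42; these sum to 1/28.
So P(r = 3 | data) = (1/42) / (1/28) = 2/3.

0.667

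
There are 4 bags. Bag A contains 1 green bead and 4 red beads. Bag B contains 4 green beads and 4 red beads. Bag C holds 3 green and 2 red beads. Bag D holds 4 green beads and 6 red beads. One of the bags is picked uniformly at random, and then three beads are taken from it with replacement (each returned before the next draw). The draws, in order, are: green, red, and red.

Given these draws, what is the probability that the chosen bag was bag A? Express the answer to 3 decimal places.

0.260

Compute the likelihood of the observed sequence for each case: P(data | bag A) = (1/5)(4/5)(4/5) = 0.128; P(data | bag B) = (4/8)(4/8)(4/8) = 0.125; P(data | bag C) = (3/5)(2/5)(2/5) = 0.096; P(data | bag D) = (4/10)(6/10)(6/10) = 0.144.
Multiplying each by its prior: 1/4 · 0.128 = 0.032, 1/4 · 0.125 = 0.03125, 1/4 · 0.096 = 0.024, 1/4 · 0.144 = 0.036; summing to 0.12325.
Therefore the posterior P(bag A | data) = (0.032) / (0.12325) = 0.25963.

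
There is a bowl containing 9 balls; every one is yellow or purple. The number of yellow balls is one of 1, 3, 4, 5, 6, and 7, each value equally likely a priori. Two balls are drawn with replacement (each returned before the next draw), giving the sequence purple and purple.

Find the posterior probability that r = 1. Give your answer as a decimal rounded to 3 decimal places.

0.416

Compute the likelihood of the observed sequence for each case: P(data | r = 1) = (8/9)(8/9) = 64/81; P(data | r = 3) = (6/9)(6/9) = 4/9; P(data | r = 4) = (5/9)(5/9) = 25/81; P(data | r = 5) = (4/9)(4/9) = 16/81; P(data | r = 6) = (3/9)(3/9) = 1/9; P(data | r = 7) = (2/9)(2/9) = 4/81.
The prior-weighted likelihoods are 1/6 · 64/81 = 32/243, 1/6 · 4/9 = 2/27, 1/6 · 25/81 = 25/486, 1/6 · 16/81 = 8/243, 1/6 · 1/9 = 1/54, 1/6 · 4/81 = 2/243; these sum to 77/243.
By Bayes' rule, P(r = 1 | data) = (32/243) / (77/243) = 32/77.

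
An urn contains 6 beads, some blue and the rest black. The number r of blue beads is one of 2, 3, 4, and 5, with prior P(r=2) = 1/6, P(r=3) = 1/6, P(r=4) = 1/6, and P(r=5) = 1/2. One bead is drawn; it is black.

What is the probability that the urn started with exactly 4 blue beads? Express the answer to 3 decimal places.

0.167

For each hypothesis, P(data | H) works out to: P(data | r = 2) = (4/6) = 2/3; P(data | r = 3) = (3/6) = 1/2; P(data | r = 4) = (2/6) = 1/3; P(data | r = 5) = (1/6) = 1/6.
Weighting by the prior gives 1/6 · 2/3 = 1/9, 1/6 · 1/2 = 1/12, 1/6 · 1/3 = 1/18, 1/2 · 1/6 = 1/12; summing to 1/3.
Hence P(r = 4 | data) = (1/18) / (1/3) = 1/6.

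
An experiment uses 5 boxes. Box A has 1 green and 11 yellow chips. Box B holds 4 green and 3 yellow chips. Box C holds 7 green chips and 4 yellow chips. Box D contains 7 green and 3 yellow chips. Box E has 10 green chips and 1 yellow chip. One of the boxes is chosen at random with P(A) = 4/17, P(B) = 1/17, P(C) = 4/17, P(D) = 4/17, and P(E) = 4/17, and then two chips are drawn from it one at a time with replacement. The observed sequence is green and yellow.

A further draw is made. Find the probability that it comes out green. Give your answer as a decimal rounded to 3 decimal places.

0.621

Under each hypothesis, the probability of the observed sequence is: P(data | box A) = (1/12)(11/12) = 0.076389; P(data | box B) = (4/7)(3/7) = 0.2449; P(data | box C) = (7/11)(4/11) = 0.2314; P(data | box D) = (7/10)(3/10) = 0.21; P(data | box E) = (10/11)(1/11) = 0.082645.
Weighting by the prior gives 4/17 · 0.076389 = 0.017974, 1/17 · 0.2449 = 0.014406, 4/17 · 0.2314 = 0.054448, 4/17 · 0.21 = 0.049412, 4/17 · 0.082645 = 0.019446; summing to 0.15569.
Dividing through by the total gives posterior P(box A | data) = 0.11545, P(box B | data) = 0.092531, P(box C | data) = 0.34973, P(box D | data) = 0.31738, P(box E | data) = 0.1249.
Averaging over the posterior, P(green next | data) = (1/12)(0.11545) + (4/7)(0.092531) + (7/11)(0.34973) + (7/10)(0.31738) + (10/11)(0.1249) = 0.62077.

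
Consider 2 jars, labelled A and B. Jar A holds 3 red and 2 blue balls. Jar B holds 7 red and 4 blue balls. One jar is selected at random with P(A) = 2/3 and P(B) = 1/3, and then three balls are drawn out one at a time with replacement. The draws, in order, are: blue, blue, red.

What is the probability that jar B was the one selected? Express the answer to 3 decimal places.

The likelihood of the observed sequence under each hypothesis: P(data | jar A) = (2/5)(2/5)(3/5) = 0.096; P(data | jar B) = (4/11)(4/11)(7/11) = 0.084147.
Multiplying each by its prior: 2/3 · 0.096 = 0.064, 1/3 · 0.084147 = 0.028049; with total 0.092049.
By Bayes' rule, P(jar B | data) = (0.028049) / (0.092049) = 0.30472.

0.305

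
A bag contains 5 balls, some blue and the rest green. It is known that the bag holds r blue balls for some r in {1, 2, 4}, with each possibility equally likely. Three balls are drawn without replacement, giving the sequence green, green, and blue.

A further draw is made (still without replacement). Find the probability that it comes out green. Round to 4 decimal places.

For each hypothesis, P(data | H) works out to: P(data | r = 1) = (4/5)(3/4)(1/3) = 1/5; P(data | r = 2) = (3/5)(2/4)(2/3) = 1/5; P(data | r = 4) = (1/5)(0/4) = 0.
Weighting by the prior gives 1/3 · 1/5 = 1/15, 1/3 · 1/5 = 1/15, 1/3 · 0 = 0; summing to 2/15.
The posterior is then P(r = 1 | data) = 1/2, P(r = 2 | data) = 1/2, P(r = 4 | data) = 0.
The predictive probability is P(green next | data) = (1)(1/2) + (1/2)(1/2) = 3/4.

0.7500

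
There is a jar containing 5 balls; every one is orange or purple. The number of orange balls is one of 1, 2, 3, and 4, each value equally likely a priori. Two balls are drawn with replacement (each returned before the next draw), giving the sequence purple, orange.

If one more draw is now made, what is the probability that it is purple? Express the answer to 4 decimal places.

0.5000

Under each hypothesis, the probability of the observed sequence is: P(data | r = 1) = (4/5)(1/5) = 4/25; P(data | r = 2) = (3/5)(2/5) = 6/25; P(data | r = 3) = (2/5)(3/5) = 6/25; P(data | r = 4) = (1/5)(4/5) = 4/25.
Weighting by the prior gives 1/4 · 4/25 = 1/25, 1/4 · 6/25 = 3/50, 1/4 · 6/25 = 3/50, 1/4 · 4/25 = 1/25; with total 1/5.
Normalising, the posterior is P(r = 1 | data) = 1/5, P(r = 2 | data) = 3/10, P(r = 3 | data) = 3/10, P(r = 4 | data) = 1/5.
The predictive probability is P(purple next | data) = (4/5)(1/5) + (3/5)(3/10) + (2/5)(3/10) + (1/5)(1/5) = 1/2.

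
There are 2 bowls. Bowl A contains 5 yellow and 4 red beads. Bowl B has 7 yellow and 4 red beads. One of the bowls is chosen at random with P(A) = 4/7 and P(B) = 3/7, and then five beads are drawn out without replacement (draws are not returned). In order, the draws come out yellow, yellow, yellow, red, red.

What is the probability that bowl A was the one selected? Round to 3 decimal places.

The likelihood of the observed sequence under each hypothesis: P(data | bowl A) = (5/9)(4/8)(3/7)(4/6)(3/5) = 0.047619; P(data | bowl B) = (7/11)(6/10)(5/9)(4/8)(3/7) = 0.045455.
Multiplying each by its prior: 4/7 · 0.047619 = 0.027211, 3/7 · 0.045455 = 0.019481; with total 0.046691.
So P(bowl A | data) = (0.027211) / (0.046691) = 0.58278.

0.583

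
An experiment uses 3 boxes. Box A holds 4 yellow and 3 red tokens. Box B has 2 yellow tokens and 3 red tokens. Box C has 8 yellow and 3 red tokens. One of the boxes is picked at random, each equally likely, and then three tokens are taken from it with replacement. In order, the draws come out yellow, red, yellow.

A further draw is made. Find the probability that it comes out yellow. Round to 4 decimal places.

0.5873

The likelihood of the observed sequence under each hypothesis: P(data | box A) = (4/7)(3/7)(4/7) = 0.13994; P(data | box B) = (2/5)(3/5)(2/5) = 0.096; P(data | box C) = (8/11)(3/11)(8/11) = 0.14425.
The prior-weighted likelihoods are 1/3 · 0.13994 = 0.046647, 1/3 · 0.096 = 0.032, 1/3 · 0.14425 = 0.048084; summing to 0.12673.
Dividing through by the total gives posterior P(box A | data) = 0.36808, P(box B | data) = 0.2525, P(box C | data) = 0.37942.
The predictive probability is P(yellow next | data) = (4/7)(0.36808) + (2/5)(0.2525) + (8/11)(0.37942) = 0.58727.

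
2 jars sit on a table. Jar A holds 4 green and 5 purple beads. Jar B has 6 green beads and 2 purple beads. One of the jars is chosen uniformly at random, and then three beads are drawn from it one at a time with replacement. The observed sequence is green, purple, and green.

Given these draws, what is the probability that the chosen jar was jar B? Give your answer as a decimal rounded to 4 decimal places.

0.5617

The likelihood of the observed sequence under each hypothesis: P(data | jar A) = (4/9)(5/9)(4/9) = 0.10974; P(data | jar B) = (6/8)(2/8)(6/8) = 0.14062.
Weighting by the prior gives 1/2 · 0.10974 = 0.05487, 1/2 · 0.14062 = 0.070312; summing to 0.12518.
So P(jar B | data) = (0.070312) / (0.12518) = 0.56168.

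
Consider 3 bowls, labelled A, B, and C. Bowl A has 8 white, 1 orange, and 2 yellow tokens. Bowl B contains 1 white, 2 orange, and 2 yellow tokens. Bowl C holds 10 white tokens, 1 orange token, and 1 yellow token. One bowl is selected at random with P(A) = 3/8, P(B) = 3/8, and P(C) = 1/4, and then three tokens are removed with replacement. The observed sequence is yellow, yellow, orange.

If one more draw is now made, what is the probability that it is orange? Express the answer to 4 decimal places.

For each hypothesis, P(data | H) works out to: P(data | bowl A) = (2/11)(2/11)(1/11) = 0.0030053; P(data | bowl B) = (2/5)(2/5)(2/5) = 0.064; P(data | bowl C) = (1/12)(1/12)(1/12) = 0.0005787.
Weighting by the prior gives 3/8 · 0.0030053 = 0.001127, 3/8 · 0.064 = 0.024, 1/4 · 0.0005787 = 0.00014468; with total 0.025272.
Normalising, the posterior is P(bowl A | data) = 0.044594, P(bowl B | data) = 0.94968, P(bowl C | data) = 0.0057248.
So P(orange next | data) = Σ P(orange next | H) P(H | data) = (1/11)(0.044594) + (2/5)(0.94968) + (1/12)(0.0057248) = 0.3844.

0.3844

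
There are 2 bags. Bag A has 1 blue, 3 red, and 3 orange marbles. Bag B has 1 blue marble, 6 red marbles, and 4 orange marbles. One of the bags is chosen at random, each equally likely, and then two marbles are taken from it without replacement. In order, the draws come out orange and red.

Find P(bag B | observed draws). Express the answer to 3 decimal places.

For each hypothesis, P(data | H) works out to: P(data | bag A) = (3/7)(3/6) = 0.21429; P(data | bag B) = (4/11)(6/10) = 0.21818.
Multiplying each by its prior: 1/2 · 0.21429 = 0.10714, 1/2 · 0.21818 = 0.10909; summing to 0.21623.
Therefore the posterior P(bag B | data) = (0.10909) / (0.21623) = 0.5045.

0.505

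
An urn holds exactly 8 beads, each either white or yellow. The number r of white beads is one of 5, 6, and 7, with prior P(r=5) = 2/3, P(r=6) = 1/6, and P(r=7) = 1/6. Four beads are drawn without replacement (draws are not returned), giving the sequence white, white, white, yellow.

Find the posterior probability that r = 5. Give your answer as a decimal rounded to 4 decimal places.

0.6154

Under each hypothesis, the probability of the observed sequence is: P(data | r = 5) = (5/8)(4/7)(3/6)(3/5) = 3/28; P(data | r = 6) = (6/8)(5/7)(4/6)(2/5) = 1/7; P(data | r = 7) = (7/8)(6/7)(5/6)(1/5) = 1/8.
Weighting by the prior gives 2/3 · 3/28 = 1/14, 1/6 · 1/7 = 1/42, 1/6 · 1/8 = 1/48; with total 13/112.
Therefore the posterior P(r = 5 | data) = (1/14) / (13/112) = 8/13.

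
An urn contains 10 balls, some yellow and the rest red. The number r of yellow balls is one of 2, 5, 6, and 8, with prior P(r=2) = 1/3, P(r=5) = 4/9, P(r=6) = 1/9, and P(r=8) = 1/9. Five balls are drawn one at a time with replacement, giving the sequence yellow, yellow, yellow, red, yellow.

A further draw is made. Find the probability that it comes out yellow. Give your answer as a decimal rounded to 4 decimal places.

For each hypothesis, P(data | H) works out to: P(data | r = 2) = (2/10)(2/10)(2/10)(8/10)(2/10) = 0.00128; P(data | r = 5) = (5/10)(5/10)(5/10)(5/10)(5/10) = 0.03125; P(data | r = 6) = (6/10)(6/10)(6/10)(4/10)(6/10) = 0.05184; P(data | r = 8) = (8/10)(8/10)(8/10)(2/10)(8/10) = 0.08192.
Multiplying each by its prior: 1/3 · 0.00128 = 0.00042667, 4/9 · 0.03125 = 0.013889, 1/9 · 0.05184 = 0.00576, 1/9 · 0.08192 = 0.0091022; these sum to 0.029178.
The posterior is then P(r = 2 | data) = 0.014623, P(r = 5 | data) = 0.47601, P(r = 6 | data) = 0.19741, P(r = 8 | data) = 0.31196.
The predictive probability is P(yellow next | data) = (1/5)(0.014623) + (1/2)(0.47601) + (3/5)(0.19741) + (4/5)(0.31196) = 0.60894.

0.6089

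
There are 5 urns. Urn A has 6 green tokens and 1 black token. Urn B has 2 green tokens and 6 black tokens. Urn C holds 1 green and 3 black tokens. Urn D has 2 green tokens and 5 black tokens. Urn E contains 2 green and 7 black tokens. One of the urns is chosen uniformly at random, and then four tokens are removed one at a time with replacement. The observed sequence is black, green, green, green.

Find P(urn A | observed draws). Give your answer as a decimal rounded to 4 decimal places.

0.6491

Under each hypothesis, the probability of the observed sequence is: P(data | urn A) = (1/7)(6/7)(6/7)(6/7) = 0.089963; P(data | urn B) = (6/8)(2/8)(2/8)(2/8) = 0.011719; P(data | urn C) = (3/4)(1/4)(1/4)(1/4) = 0.011719; P(data | urn D) = (5/7)(2/7)(2/7)(2/7) = 0.01666; P(data | urn E) = (7/9)(2/9)(2/9)(2/9) = 0.0085353.
The prior-weighted likelihoods are 1/5 · 0.089963 = 0.017993, 1/5 · 0.011719 = 0.0023437, 1/5 · 0.011719 = 0.0023437, 1/5 · 0.01666 = 0.0033319, 1/5 · 0.0085353 = 0.0017071; with total 0.027719.
So P(urn A | data) = (0.017993) / (0.027719) = 0.6491.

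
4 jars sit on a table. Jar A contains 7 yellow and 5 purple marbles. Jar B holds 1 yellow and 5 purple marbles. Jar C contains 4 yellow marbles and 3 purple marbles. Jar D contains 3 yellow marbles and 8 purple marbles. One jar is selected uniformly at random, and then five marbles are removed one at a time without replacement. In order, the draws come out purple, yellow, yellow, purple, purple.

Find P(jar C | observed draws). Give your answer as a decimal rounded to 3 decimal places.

Under each hypothesis, the probability of the observed sequence is: P(data | jar A) = (5/12)(7/11)(6/10)(4/9)(3/8) = 0.026515; P(data | jar B) = (5/6)(1/5)(0/4) = 0; P(data | jar C) = (3/7)(4/6)(3/5)(2/4)(1/3) = 0.028571; P(data | jar D) = (8/11)(3/10)(2/9)(7/8)(6/7) = 0.036364.
Multiplying each by its prior: 1/4 · 0.026515 = 0.0066288, 1/4 · 0 = 0, 1/4 · 0.028571 = 0.0071429, 1/4 · 0.036364 = 0.0090909; summing to 0.022863.
Hence P(jar C | data) = (0.0071429) / (0.022863) = 0.31243.

0.312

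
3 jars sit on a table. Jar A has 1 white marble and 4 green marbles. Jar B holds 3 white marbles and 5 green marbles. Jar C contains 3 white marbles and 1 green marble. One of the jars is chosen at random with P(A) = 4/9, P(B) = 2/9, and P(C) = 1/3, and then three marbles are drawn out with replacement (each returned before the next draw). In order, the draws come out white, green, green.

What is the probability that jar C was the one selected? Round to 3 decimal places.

0.149

The likelihood of the observed sequence under each hypothesis: P(data | jar A) = (1/5)(4/5)(4/5) = 0.128; P(data | jar B) = (3/8)(5/8)(5/8) = 0.14648; P(data | jar C) = (3/4)(1/4)(1/4) = 0.046875.
The prior-weighted likelihoods are 4/9 · 0.128 = 0.056889, 2/9 · 0.14648 = 0.032552, 1/3 · 0.046875 = 0.015625; summing to 0.10507.
So P(jar C | data) = (0.015625) / (0.10507) = 0.14872.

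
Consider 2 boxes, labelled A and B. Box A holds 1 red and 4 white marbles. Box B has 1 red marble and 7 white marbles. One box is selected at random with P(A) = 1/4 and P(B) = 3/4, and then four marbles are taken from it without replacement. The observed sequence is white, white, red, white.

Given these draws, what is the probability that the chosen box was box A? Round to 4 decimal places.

0.3478

For each hypothesis, P(data | H) works out to: P(data | box A) = (4/5)(3/4)(1/3)(2/2) = 1/5; P(data | box B) = (7/8)(6/7)(1/6)(5/5) = 1/8.
The prior-weighted likelihoods are 1/4 · 1/5 = 1/20, 3/4 · 1/8 = 3/32; with total 23/160.
Hence P(box A | data) = (1/20) / (23/160) = 8/23.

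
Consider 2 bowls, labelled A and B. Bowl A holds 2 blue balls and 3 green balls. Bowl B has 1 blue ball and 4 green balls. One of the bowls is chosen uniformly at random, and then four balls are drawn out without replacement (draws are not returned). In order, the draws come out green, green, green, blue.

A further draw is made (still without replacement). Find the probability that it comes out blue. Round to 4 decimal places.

0.3333

Under each hypothesis, the probability of the observed sequence is: P(data | bowl A) = (3/5)(2/4)(1/3)(2/2) = 1/10; P(data | bowl B) = (4/5)(3/4)(2/3)(1/2) = 1/5.
The prior-weighted likelihoods are 1/2 · 1/10 = 1/20, 1/2 · 1/5 = 1/10; summing to 3/20.
The posterior is then P(bowl A | data) = 1/3, P(bowl B | data) = 2/3.
Averaging over the posterior, P(blue next | data) = (1)(1/3) + (0)(2/3) = 1/3.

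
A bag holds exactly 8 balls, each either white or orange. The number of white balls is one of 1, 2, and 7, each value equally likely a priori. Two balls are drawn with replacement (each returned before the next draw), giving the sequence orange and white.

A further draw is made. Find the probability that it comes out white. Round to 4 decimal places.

Compute the likelihood of the observed sequence for each case: P(data | r = 1) = (7/8)(1/8) = 7/64; P(data | r = 2) = (6/8)(2/8) = 3/16; P(data | r = 7) = (1/8)(7/8) = 7/64.
Multiplying each by its prior: 1/3 · 7/64 = 7/192, 1/3 · 3/16 = 1/16, 1/3 · 7/64 = 7/192; summing to 13/96.
Dividing through by the total gives posterior P(r = 1 | data) = 7/26, P(r = 2 | data) = 6/13, P(r = 7 | data) = 7/26.
Averaging over the posterior, P(white next | data) = (1/8)(7/26) + (1/4)(6/13) + (7/8)(7/26) = 5/13.

0.3846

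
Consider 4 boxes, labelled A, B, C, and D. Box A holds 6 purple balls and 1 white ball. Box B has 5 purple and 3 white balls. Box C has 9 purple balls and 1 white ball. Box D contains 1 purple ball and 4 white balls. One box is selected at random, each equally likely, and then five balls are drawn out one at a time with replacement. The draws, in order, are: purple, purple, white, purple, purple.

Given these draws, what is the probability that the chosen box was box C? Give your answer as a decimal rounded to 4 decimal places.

0.3261

Compute the likelihood of the observed sequence for each case: P(data | box A) = (6/7)(6/7)(1/7)(6/7)(6/7) = 0.077111; P(data | box B) = (5/8)(5/8)(3/8)(5/8)(5/8) = 0.05722; P(data | box C) = (9/10)(9/10)(1/10)(9/10)(9/10) = 0.06561; P(data | box D) = (1/5)(1/5)(4/5)(1/5)(1/5) = 0.00128.
Weighting by the prior gives 1/4 · 0.077111 = 0.019278, 1/4 · 0.05722 = 0.014305, 1/4 · 0.06561 = 0.016403, 1/4 · 0.00128 = 0.00032; these sum to 0.050305.
By Bayes' rule, P(box C | data) = (0.016403) / (0.050305) = 0.32606.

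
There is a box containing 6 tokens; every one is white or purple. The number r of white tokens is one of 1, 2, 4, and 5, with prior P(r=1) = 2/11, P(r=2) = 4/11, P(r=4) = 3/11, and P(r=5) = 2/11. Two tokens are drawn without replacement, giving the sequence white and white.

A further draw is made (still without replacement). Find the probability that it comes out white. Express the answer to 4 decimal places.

0.5714

Compute the likelihood of the observed sequence for each case: P(data | r = 1) = (1/6)(0/5) = 0; P(data | r = 2) = (2/6)(1/5) = 1/15; P(data | r = 4) = (4/6)(3/5) = 2/5; P(data | r = 5) = (5/6)(4/5) = 2/3.
Multiplying each by its prior: 2/11 · 0 = 0, 4/11 · 1/15 = 4/165, 3/11 · 2/5 = 6/55, 2/11 · 2/3 = 4/33; with total 14/55.
Dividing through by the total gives posterior P(r = 1 | data) = 0, P(r = 2 | data) = 2/21, P(r = 4 | data) = 3/7, P(r = 5 | data) = 10/21.
So P(white next | data) = Σ P(white next | H) P(H | data) = (0)(2/21) + (1/2)(3/7) + (3/4)(10/21) = 4/7.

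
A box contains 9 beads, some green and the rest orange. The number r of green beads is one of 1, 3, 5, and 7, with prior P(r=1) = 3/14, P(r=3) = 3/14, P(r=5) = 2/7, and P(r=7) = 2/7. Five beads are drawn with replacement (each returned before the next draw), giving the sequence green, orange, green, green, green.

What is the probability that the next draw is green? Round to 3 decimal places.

Compute the likelihood of the observed sequence for each case: P(data | r = 1) = (1/9)(8/9)(1/9)(1/9)(1/9) = 0.00013548; P(data | r = 3) = (3/9)(6/9)(3/9)(3/9)(3/9) = 0.0082305; P(data | r = 5) = (5/9)(4/9)(5/9)(5/9)(5/9) = 0.042338; P(data | r = 7) = (7/9)(2/9)(7/9)(7/9)(7/9) = 0.081322.
Weighting by the prior gives 3/14 · 0.00013548 = 2.9032e-05, 3/14 · 0.0082305 = 0.0017637, 2/7 · 0.042338 = 0.012096, 2/7 · 0.081322 = 0.023235; with total 0.037124.
Normalising, the posterior is P(r = 1 | data) = 0.00078201, P(r = 3 | data) = 0.047507, P(r = 5 | data) = 0.32584, P(r = 7 | data) = 0.62587.
The predictive probability is P(green next | data) = (1/9)(0.00078201) + (1/3)(0.047507) + (5/9)(0.32584) + (7/9)(0.62587) = 0.68373.

0.684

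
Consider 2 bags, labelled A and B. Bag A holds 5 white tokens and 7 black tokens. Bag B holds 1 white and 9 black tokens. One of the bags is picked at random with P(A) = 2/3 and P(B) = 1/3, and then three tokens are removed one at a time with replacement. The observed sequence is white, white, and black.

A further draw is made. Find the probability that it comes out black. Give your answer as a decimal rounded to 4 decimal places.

Under each hypothesis, the probability of the observed sequence is: P(data | bag A) = (5/12)(5/12)(7/12) = 0.10127; P(data | bag B) = (1/10)(1/10)(9/10) = 0.009.
The prior-weighted likelihoods are 2/3 · 0.10127 = 0.067515, 1/3 · 0.009 = 0.003; with total 0.070515.
Dividing through by the total gives posterior P(bag A | data) = 0.95746, P(bag B | data) = 0.042544.
Averaging over the posterior, P(black next | data) = (7/12)(0.95746) + (9/10)(0.042544) = 0.59681.

0.5968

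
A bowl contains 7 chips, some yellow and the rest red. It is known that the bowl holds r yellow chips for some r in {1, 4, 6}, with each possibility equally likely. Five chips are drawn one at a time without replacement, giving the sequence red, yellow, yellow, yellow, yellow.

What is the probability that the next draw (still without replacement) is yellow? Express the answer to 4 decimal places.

The likelihood of the observed sequence under each hypothesis: P(data | r = 1) = (6/7)(1/6)(0/5) = 0; P(data | r = 4) = (3/7)(4/6)(3/5)(2/4)(1/3) = 1/35; P(data | r = 6) = (1/7)(6/6)(5/5)(4/4)(3/3) = 1/7.
Weighting by the prior gives 1/3 · 0 = 0, 1/3 · 1/35 = 1/105, 1/3 · 1/7 = 1/21; these sum to 2/35.
The posterior is then P(r = 1 | data) = 0, P(r = 4 | data) = 1/6, P(r = 6 | data) = 5/6.
The predictive probability is P(yellow next | data) = (0)(1/6) + (1)(5/6) = 5/6.

0.8333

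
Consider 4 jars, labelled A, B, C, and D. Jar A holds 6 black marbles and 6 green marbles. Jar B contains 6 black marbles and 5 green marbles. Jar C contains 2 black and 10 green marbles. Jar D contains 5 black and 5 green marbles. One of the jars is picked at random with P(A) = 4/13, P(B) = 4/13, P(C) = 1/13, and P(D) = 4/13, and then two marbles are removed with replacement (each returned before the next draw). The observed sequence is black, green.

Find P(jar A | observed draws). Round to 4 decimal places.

0.3194

Under each hypothesis, the probability of the observed sequence is: P(data | jar A) = (6/12)(6/12) = 0.25; P(data | jar B) = (6/11)(5/11) = 0.24793; P(data | jar C) = (2/12)(10/12) = 0.13889; P(data | jar D) = (5/10)(5/10) = 0.25.
Weighting by the prior gives 4/13 · 0.25 = 0.076923, 4/13 · 0.24793 = 0.076287, 1/13 · 0.13889 = 0.010684, 4/13 · 0.25 = 0.076923; summing to 0.24082.
So P(jar A | data) = (0.076923) / (0.24082) = 0.31943.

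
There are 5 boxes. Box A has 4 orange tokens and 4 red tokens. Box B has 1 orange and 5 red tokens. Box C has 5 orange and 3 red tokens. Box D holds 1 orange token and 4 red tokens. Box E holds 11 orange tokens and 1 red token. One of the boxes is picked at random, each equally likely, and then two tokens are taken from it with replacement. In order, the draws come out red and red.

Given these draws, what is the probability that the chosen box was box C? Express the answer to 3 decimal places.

0.081

The likelihood of the observed sequence under each hypothesis: P(data | box A) = (4/8)(4/8) = 0.25; P(data | box B) = (5/6)(5/6) = 0.69444; P(data | box C) = (3/8)(3/8) = 0.14062; P(data | box D) = (4/5)(4/5) = 0.64; P(data | box E) = (1/12)(1/12) = 0.0069444.
The prior-weighted likelihoods are 1/5 · 0.25 = 0.05, 1/5 · 0.69444 = 0.13889, 1/5 · 0.14062 = 0.028125, 1/5 · 0.64 = 0.128, 1/5 · 0.0069444 = 0.0013889; summing to 0.3464.
By Bayes' rule, P(box C | data) = (0.028125) / (0.3464) = 0.081192.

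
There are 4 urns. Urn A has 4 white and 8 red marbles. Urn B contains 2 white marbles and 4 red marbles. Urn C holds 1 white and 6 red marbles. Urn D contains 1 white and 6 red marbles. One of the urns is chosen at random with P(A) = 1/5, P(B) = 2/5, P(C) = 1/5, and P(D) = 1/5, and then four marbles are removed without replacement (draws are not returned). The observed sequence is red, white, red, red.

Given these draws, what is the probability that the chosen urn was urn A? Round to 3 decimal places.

0.170

Under each hypothesis, the probability of the observed sequence is: P(data | urn A) = (8/12)(4/11)(7/10)(6/9) = 0.11313; P(data | urn B) = (4/6)(2/5)(3/4)(2/3) = 0.13333; P(data | urn C) = (6/7)(1/6)(5/5)(4/4) = 0.14286; P(data | urn D) = (6/7)(1/6)(5/5)(4/4) = 0.14286.
Multiplying each by its prior: 1/5 · 0.11313 = 0.022626, 2/5 · 0.13333 = 0.053333, 1/5 · 0.14286 = 0.028571, 1/5 · 0.14286 = 0.028571; summing to 0.1331.
Hence P(urn A | data) = (0.022626) / (0.1331) = 0.16999.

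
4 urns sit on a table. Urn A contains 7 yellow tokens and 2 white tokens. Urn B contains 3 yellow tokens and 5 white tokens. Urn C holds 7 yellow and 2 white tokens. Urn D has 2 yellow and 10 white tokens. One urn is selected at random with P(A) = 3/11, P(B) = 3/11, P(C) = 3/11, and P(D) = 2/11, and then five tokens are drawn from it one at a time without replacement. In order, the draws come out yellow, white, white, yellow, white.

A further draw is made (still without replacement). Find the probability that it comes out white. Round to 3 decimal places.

The likelihood of the observed sequence under each hypothesis: P(data | urn A) = (7/9)(2/8)(1/7)(6/6)(0/5) = 0; P(data | urn B) = (3/8)(5/7)(4/6)(2/5)(3/4) = 0.053571; P(data | urn C) = (7/9)(2/8)(1/7)(6/6)(0/5) = 0; P(data | urn D) = (2/12)(10/11)(9/10)(1/9)(8/8) = 0.015152.
The prior-weighted likelihoods are 3/11 · 0 = 0, 3/11 · 0.053571 = 0.01461, 3/11 · 0 = 0, 2/11 · 0.015152 = 0.0027548; summing to 0.017365.
Normalising, the posterior is P(urn A | data) = 0, P(urn B | data) = 0.84136, P(urn C | data) = 0, P(urn D | data) = 0.15864.
So P(white next | data) = Σ P(white next | H) P(H | data) = (2/3)(0.84136) + (1)(0.15864) = 0.71955.

0.720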